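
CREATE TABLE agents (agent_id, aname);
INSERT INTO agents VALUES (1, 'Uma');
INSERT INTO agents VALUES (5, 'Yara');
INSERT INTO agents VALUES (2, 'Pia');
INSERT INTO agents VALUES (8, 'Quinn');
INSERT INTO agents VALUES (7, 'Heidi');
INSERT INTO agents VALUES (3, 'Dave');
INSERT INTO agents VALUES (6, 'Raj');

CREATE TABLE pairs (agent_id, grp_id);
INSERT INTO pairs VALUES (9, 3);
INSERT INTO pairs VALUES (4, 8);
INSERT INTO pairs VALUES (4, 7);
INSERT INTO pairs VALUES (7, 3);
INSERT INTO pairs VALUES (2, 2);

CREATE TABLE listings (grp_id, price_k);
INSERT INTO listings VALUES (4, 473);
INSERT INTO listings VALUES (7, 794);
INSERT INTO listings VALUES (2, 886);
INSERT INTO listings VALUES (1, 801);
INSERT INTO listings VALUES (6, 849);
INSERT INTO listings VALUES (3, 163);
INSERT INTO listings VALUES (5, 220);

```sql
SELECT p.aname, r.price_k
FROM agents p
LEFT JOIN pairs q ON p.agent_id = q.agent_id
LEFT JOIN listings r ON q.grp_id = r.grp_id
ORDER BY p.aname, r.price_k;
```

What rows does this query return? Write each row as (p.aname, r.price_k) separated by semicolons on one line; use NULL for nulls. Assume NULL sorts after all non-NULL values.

Step 1 — p LEFT JOIN q on agent_id → 7 row(s).
Then LEFT JOIN `listings r` on grp_id: each of those 7 rows is kept; rows whose q.grp_id has no match in r get NULL for r's columns.

(Dave, NULL); (Heidi, 163); (Pia, 886); (Quinn, NULL); (Raj, NULL); (Uma, NULL); (Yara, NULL)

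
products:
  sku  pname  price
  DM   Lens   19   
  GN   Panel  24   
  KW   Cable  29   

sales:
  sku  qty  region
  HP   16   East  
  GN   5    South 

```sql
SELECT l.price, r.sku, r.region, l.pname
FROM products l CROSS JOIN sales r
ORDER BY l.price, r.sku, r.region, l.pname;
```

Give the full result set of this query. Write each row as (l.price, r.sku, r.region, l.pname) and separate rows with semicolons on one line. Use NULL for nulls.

(19, GN, South, Lens); (19, HP, East, Lens); (24, GN, South, Panel); (24, HP, East, Panel); (29, GN, South, Cable); (29, HP, East, Cable)

CROSS JOIN pairs every row of `products` with every row of `sales`: 3 × 2 = 6 rows.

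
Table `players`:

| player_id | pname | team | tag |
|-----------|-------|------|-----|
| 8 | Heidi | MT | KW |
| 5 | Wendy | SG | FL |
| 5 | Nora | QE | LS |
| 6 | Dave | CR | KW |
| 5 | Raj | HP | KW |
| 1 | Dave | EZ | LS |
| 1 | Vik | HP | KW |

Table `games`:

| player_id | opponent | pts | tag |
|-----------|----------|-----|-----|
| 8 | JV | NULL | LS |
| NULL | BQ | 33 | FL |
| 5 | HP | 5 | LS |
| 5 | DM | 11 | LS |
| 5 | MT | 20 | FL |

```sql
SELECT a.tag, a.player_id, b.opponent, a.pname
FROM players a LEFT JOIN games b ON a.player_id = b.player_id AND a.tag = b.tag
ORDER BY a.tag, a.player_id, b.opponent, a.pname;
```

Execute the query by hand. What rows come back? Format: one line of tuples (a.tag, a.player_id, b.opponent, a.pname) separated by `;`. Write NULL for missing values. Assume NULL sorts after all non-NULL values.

LEFT JOIN keeps every row from `players`; unmatched rows get NULL for `games`'s columns.
Matching on a.player_id = b.player_id AND a.tag = b.tag. A NULL in a compared column never satisfies the condition.
- player_id=8, tag=KW: no b row matches, row kept with b columns NULL.
- player_id=5, tag=FL: 1 matching b row(s), so 1 row(s) emitted.
- player_id=5, tag=LS: 2 matching b row(s), so 2 row(s) emitted.
- player_id=6, tag=KW: no b row matches, row kept with b columns NULL.
- player_id=5, tag=KW: no b row matches, row kept with b columns NULL.
- player_id=1, tag=LS: no b row matches, row kept with b columns NULL.
- player_id=1, tag=KW: no b row matches, row kept with b columns NULL.
After projecting and ordering:
a.tag | a.player_id | b.opponent | a.pname
FL | 5 | MT | Wendy
KW | 1 | NULL | Vik
KW | 5 | NULL | Raj
KW | 6 | NULL | Dave
KW | 8 | NULL | Heidi
LS | 1 | NULL | Dave
LS | 5 | DM | Nora
LS | 5 | HP | Nora

(FL, 5, MT, Wendy); (KW, 1, NULL, Vik); (KW, 5, NULL, Raj); (KW, 6, NULL, Dave); (KW, 8, NULL, Heidi); (LS, 1, NULL, Dave); (LS, 5, DM, Nora); (LS, 5, HP, Nora)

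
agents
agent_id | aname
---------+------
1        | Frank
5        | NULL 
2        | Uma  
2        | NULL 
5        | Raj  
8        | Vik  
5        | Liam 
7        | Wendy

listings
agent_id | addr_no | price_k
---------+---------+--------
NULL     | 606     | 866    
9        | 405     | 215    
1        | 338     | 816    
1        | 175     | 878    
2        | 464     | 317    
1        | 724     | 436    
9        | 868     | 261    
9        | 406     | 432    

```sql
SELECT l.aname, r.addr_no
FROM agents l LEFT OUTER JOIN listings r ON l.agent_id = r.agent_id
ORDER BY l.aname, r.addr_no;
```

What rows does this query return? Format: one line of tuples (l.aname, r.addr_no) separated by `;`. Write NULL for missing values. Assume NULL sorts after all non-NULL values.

LEFT JOIN keeps every row from `agents`; unmatched rows get NULL for `listings`'s columns.
Matching on l.agent_id = r.agent_id. A NULL in a compared column never satisfies the condition.
Matched pairs: 5; unmatched l rows kept: 5.

(Frank, 175); (Frank, 338); (Frank, 724); (Liam, NULL); (Raj, NULL); (Uma, 464); (Vik, NULL); (Wendy, NULL); (NULL, 464); (NULL, NULL)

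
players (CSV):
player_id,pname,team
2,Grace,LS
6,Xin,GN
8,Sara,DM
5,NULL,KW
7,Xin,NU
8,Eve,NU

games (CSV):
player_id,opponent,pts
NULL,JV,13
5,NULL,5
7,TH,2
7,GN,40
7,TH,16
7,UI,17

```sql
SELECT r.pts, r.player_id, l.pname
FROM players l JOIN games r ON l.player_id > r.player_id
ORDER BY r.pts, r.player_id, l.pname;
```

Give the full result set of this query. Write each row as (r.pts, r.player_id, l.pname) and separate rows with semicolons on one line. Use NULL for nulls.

INNER JOIN keeps only pairs where the ON condition holds.
Matching on l.player_id > r.player_id. A NULL in a compared column never satisfies the condition.
- l[0] player_id=2 → no match; dropped.
- l[1] player_id=6 → 1 match(es) in r → 1 row(s).
- l[2] player_id=8 → 5 match(es) in r → 5 row(s).
- l[3] player_id=5 → no match; dropped.
- l[4] player_id=7 → 1 match(es) in r → 1 row(s).
- l[5] player_id=8 → 5 match(es) in r → 5 row(s).

(2, 7, Eve); (2, 7, Sara); (5, 5, Eve); (5, 5, Sara); (5, 5, Xin); (5, 5, Xin); (16, 7, Eve); (16, 7, Sara); (17, 7, Eve); (17, 7, Sara); (40, 7, Eve); (40, 7, Sara)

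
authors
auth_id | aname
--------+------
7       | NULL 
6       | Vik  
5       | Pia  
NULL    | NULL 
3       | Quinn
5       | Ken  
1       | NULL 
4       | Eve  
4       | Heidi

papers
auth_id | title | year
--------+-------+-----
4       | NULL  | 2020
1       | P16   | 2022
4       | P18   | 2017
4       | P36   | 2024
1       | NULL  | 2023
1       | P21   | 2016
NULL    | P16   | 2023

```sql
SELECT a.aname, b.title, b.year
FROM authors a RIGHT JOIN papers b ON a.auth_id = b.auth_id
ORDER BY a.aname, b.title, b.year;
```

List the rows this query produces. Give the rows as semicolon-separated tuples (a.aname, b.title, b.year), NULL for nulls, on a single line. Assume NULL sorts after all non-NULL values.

RIGHT JOIN keeps every row from `papers`; unmatched rows get NULL for `authors`'s columns.
Matching on a.auth_id = b.auth_id. A NULL in a compared column never satisfies the condition.
- auth_id=7: no matching b row.
- auth_id=6: no matching b row.
- auth_id=5: no matching b row.
- auth_id=NULL: no matching b row.
- auth_id=3: no matching b row.
- auth_id=5: no matching b row.
- auth_id=1: 3 matching b row(s), so 3 row(s) emitted.
- auth_id=4: 3 matching b row(s), so 3 row(s) emitted.
- auth_id=4: 3 matching b row(s), so 3 row(s) emitted.
- 1 b row(s) had no a match → kept, a columns NULL.
After projecting and ordering:
a.aname | b.title | b.year
Eve | P18 | 2017
Eve | P36 | 2024
Eve | NULL | 2020
Heidi | P18 | 2017
Heidi | P36 | 2024
Heidi | NULL | 2020
NULL | P16 | 2022
NULL | P16 | 2023
NULL | P21 | 2016
NULL | NULL | 2023

(Eve, P18, 2017); (Eve, P36, 2024); (Eve, NULL, 2020); (Heidi, P18, 2017); (Heidi, P36, 2024); (Heidi, NULL, 2020); (NULL, P16, 2022); (NULL, P16, 2023); (NULL, P21, 2016); (NULL, NULL, 2023)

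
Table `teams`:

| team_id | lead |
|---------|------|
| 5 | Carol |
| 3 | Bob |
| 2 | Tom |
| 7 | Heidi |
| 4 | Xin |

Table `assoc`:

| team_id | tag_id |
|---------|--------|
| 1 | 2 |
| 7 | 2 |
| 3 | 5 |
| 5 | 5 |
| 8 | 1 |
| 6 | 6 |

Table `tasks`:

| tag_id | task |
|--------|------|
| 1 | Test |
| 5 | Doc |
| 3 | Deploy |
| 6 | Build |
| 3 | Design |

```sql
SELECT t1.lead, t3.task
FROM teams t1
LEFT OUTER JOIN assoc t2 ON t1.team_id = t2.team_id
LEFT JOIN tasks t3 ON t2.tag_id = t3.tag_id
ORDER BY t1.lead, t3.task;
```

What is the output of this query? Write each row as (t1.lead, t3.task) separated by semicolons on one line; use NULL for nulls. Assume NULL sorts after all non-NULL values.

Step 1 — t1 LEFT JOIN t2 on team_id → 5 row(s).
Then LEFT JOIN `tasks t3` on tag_id: each of those 5 rows is kept; rows whose t2.tag_id has no match in t3 get NULL for t3's columns.

(Bob, Doc); (Carol, Doc); (Heidi, NULL); (Tom, NULL); (Xin, NULL)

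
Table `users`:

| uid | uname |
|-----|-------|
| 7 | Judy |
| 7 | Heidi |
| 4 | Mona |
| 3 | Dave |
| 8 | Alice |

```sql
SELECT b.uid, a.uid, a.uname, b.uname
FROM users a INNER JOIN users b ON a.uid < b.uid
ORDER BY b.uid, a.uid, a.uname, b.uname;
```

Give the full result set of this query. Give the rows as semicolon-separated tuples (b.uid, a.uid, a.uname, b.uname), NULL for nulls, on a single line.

INNER JOIN keeps only pairs where the ON condition holds.
Matching on a.uid < b.uid.
- a row (uid=7): matches 1 b row(s) → 1 output row(s).
- a row (uid=7): matches 1 b row(s) → 1 output row(s).
- a row (uid=4): matches 3 b row(s) → 3 output row(s).
- a row (uid=3): matches 4 b row(s) → 4 output row(s).
- a row (uid=8): no match → dropped.
After projecting and ordering:
b.uid | a.uid | a.uname | b.uname
4 | 3 | Dave | Mona
7 | 3 | Dave | Heidi
7 | 3 | Dave | Judy
7 | 4 | Mona | Heidi
7 | 4 | Mona | Judy
8 | 3 | Dave | Alice
8 | 4 | Mona | Alice
8 | 7 | Heidi | Alice
8 | 7 | Judy | Alice

(4, 3, Dave, Mona); (7, 3, Dave, Heidi); (7, 3, Dave, Judy); (7, 4, Mona, Heidi); (7, 4, Mona, Judy); (8, 3, Dave, Alice); (8, 4, Mona, Alice); (8, 7, Heidi, Alice); (8, 7, Judy, Alice)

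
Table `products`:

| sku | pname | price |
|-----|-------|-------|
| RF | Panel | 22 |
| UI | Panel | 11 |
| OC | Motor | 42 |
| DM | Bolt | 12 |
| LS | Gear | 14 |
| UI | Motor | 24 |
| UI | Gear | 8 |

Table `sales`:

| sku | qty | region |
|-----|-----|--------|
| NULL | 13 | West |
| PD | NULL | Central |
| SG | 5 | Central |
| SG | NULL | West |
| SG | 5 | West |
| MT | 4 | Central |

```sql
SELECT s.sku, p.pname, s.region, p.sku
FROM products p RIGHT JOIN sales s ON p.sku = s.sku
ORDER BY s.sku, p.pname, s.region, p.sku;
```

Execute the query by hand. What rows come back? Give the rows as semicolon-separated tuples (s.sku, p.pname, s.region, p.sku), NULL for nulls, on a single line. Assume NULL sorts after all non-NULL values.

(MT, NULL, Central, NULL); (PD, NULL, Central, NULL); (SG, NULL, Central, NULL); (SG, NULL, West, NULL); (SG, NULL, West, NULL); (NULL, NULL, West, NULL)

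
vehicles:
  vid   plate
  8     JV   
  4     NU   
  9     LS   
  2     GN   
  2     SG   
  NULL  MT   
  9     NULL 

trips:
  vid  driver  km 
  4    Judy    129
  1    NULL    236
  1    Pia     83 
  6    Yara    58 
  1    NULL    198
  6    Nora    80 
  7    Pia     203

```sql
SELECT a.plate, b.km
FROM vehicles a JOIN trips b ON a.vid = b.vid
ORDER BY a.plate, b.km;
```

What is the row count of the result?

INNER JOIN keeps only pairs where the ON condition holds.
Matching on a.vid = b.vid. A NULL in a compared column never satisfies the condition.
Matched pairs: 1.
Total: 1 rows.

1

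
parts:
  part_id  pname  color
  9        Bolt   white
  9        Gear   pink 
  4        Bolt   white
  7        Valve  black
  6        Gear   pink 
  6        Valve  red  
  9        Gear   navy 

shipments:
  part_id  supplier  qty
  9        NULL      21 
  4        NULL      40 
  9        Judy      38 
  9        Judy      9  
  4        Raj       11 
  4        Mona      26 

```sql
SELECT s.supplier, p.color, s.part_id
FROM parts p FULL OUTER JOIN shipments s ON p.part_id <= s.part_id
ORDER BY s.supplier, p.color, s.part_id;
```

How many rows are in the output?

24

FULL OUTER JOIN keeps every row from both sides; unmatched rows get NULL for the other side's columns.
Matching on p.part_id <= s.part_id.
- p[0] part_id=9 → 3 match(es) in s → 3 row(s).
- p[1] part_id=9 → 3 match(es) in s → 3 row(s).
- p[2] part_id=4 → 6 match(es) in s → 6 row(s).
- p[3] part_id=7 → 3 match(es) in s → 3 row(s).
- p[4] part_id=6 → 3 match(es) in s → 3 row(s).
- p[5] part_id=6 → 3 match(es) in s → 3 row(s).
- p[6] part_id=9 → 3 match(es) in s → 3 row(s).
Total: 24 rows.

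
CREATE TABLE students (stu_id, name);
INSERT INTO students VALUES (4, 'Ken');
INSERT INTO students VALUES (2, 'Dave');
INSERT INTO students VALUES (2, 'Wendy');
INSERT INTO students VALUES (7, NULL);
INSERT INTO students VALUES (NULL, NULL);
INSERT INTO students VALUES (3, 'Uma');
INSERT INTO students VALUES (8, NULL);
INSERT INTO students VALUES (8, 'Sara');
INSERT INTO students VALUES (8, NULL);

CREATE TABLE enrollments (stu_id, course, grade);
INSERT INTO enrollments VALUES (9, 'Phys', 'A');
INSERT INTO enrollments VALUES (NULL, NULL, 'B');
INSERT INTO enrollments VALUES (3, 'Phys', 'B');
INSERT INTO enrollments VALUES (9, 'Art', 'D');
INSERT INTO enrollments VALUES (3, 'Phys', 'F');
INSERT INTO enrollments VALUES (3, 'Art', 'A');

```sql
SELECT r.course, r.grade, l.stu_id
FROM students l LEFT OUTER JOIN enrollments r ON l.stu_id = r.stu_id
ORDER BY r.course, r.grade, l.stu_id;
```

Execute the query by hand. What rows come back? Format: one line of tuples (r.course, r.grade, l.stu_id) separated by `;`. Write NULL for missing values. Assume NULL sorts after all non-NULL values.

(Art, A, 3); (Phys, B, 3); (Phys, F, 3); (NULL, NULL, 2); (NULL, NULL, 2); (NULL, NULL, 4); (NULL, NULL, 7); (NULL, NULL, 8); (NULL, NULL, 8); (NULL, NULL, 8); (NULL, NULL, NULL)

LEFT JOIN keeps every row from `students`; unmatched rows get NULL for `enrollments`'s columns.
Matching on l.stu_id = r.stu_id. A NULL in a compared column never satisfies the condition.
- l (stu_id=4) has no partner → padded with NULL.
- l (stu_id=2) has no partner → padded with NULL.
- l (stu_id=2) has no partner → padded with NULL.
- l (stu_id=7) has no partner → padded with NULL.
- l (stu_id=NULL) has no partner → padded with NULL.
- l (stu_id=3) pairs with 3 row(s) of r.
- l (stu_id=8) has no partner → padded with NULL.
- l (stu_id=8) has no partner → padded with NULL.
- l (stu_id=8) has no partner → padded with NULL.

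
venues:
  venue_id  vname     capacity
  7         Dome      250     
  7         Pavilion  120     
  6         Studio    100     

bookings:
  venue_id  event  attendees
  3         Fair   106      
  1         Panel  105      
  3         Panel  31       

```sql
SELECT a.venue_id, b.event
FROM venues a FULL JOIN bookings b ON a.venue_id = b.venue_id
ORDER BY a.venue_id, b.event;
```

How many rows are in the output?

6

FULL OUTER JOIN keeps every row from both sides; unmatched rows get NULL for the other side's columns.
Matching on a.venue_id = b.venue_id.
Matched pairs: 0; unmatched a rows kept: 3; unmatched b rows kept: 3.
Total: 0 matched + 6 padded = 6 rows.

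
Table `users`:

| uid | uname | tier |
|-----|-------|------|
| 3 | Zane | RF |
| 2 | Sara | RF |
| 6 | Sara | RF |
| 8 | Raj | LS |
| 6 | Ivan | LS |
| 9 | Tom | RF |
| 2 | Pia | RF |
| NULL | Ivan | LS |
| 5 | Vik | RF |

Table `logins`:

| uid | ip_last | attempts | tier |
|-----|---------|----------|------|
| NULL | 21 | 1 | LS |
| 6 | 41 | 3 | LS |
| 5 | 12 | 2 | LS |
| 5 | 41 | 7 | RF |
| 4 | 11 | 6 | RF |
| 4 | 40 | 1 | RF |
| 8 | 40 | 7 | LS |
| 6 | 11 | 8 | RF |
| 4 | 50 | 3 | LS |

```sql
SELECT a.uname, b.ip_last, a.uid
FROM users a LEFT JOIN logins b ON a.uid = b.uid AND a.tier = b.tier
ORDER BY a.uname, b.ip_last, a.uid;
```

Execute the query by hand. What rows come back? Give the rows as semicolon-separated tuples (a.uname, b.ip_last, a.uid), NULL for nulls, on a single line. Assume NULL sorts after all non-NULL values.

(Ivan, 41, 6); (Ivan, NULL, NULL); (Pia, NULL, 2); (Raj, 40, 8); (Sara, 11, 6); (Sara, NULL, 2); (Tom, NULL, 9); (Vik, 41, 5); (Zane, NULL, 3)

LEFT JOIN keeps every row from `users`; unmatched rows get NULL for `logins`'s columns.
Matching on a.uid = b.uid AND a.tier = b.tier. A NULL in a compared column never satisfies the condition.
- uid=3, tier=RF: no b row matches, row kept with b columns NULL.
- uid=2, tier=RF: no b row matches, row kept with b columns NULL.
- uid=6, tier=RF: 1 matching b row(s), so 1 row(s) emitted.
- uid=8, tier=LS: 1 matching b row(s), so 1 row(s) emitted.
- uid=6, tier=LS: 1 matching b row(s), so 1 row(s) emitted.
- uid=9, tier=RF: no b row matches, row kept with b columns NULL.
- uid=2, tier=RF: no b row matches, row kept with b columns NULL.
- uid=NULL, tier=LS: no b row matches, row kept with b columns NULL.
- uid=5, tier=RF: 1 matching b row(s), so 1 row(s) emitted.
After projecting and ordering:
a.uname | b.ip_last | a.uid
Ivan | 41 | 6
Ivan | NULL | NULL
Pia | NULL | 2
Raj | 40 | 8
Sara | 11 | 6
Sara | NULL | 2
Tom | NULL | 9
Vik | 41 | 5
Zane | NULL | 3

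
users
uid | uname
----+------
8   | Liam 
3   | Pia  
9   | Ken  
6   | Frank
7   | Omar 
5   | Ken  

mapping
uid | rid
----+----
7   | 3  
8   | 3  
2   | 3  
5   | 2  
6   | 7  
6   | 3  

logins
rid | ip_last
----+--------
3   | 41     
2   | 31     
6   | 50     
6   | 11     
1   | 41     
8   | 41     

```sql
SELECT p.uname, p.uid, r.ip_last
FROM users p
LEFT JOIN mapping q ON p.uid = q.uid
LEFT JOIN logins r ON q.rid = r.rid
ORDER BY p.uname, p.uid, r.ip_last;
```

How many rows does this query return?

7

Step 1 — p LEFT JOIN q on uid → 7 row(s).
Then LEFT JOIN `logins r` on rid: each of those 7 rows is kept; rows whose q.rid has no match in r get NULL for r's columns.
Result: 7 row(s).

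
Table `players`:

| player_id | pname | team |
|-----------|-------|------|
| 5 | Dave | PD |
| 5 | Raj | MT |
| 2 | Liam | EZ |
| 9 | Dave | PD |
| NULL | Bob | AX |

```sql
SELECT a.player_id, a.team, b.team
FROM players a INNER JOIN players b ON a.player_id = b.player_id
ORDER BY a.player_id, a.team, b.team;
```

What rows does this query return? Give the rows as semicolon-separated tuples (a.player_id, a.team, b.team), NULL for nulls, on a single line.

(2, EZ, EZ); (5, MT, MT); (5, MT, PD); (5, PD, MT); (5, PD, PD); (9, PD, PD)

INNER JOIN keeps only pairs where the ON condition holds.
Matching on a.player_id = b.player_id. A NULL in a compared column never satisfies the condition.
Matched pairs: 6.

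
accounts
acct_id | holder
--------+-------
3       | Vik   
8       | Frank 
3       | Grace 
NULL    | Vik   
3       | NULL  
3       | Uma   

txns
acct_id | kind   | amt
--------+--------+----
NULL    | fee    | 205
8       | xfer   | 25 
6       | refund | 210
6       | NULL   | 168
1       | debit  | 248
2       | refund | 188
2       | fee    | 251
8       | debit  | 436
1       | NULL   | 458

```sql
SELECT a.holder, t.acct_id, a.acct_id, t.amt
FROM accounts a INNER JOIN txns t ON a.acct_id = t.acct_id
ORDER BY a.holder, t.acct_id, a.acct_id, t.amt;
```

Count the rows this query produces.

INNER JOIN keeps only pairs where the ON condition holds.
Matching on a.acct_id = t.acct_id. A NULL in a compared column never satisfies the condition.
- acct_id=3: no matching t row, dropped.
- acct_id=8: 2 matching t row(s), so 2 row(s) emitted.
- acct_id=3: no matching t row, dropped.
- acct_id=NULL: no matching t row, dropped.
- acct_id=3: no matching t row, dropped.
- acct_id=3: no matching t row, dropped.
Total: 2 rows.

2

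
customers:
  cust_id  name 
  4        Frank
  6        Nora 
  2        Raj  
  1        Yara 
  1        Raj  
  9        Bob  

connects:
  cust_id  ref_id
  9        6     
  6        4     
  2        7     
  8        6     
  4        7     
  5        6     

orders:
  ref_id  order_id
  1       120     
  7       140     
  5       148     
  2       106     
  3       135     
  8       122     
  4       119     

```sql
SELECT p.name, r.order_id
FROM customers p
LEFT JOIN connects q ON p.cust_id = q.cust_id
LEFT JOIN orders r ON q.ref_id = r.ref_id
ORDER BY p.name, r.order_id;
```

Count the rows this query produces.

Step 1 — p LEFT JOIN q on cust_id → 6 row(s).
Then LEFT JOIN `orders r` on ref_id: each of those 6 rows is kept; rows whose q.ref_id has no match in r get NULL for r's columns.
Result: 6 row(s).

6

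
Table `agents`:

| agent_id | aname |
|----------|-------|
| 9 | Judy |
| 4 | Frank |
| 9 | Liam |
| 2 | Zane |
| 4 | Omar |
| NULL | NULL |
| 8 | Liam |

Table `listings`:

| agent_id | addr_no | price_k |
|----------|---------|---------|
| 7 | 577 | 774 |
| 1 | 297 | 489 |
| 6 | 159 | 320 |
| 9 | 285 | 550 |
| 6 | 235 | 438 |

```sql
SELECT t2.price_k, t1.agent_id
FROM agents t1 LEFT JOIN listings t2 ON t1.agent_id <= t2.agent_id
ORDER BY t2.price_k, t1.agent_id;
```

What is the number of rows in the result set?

16

LEFT JOIN keeps every row from `agents`; unmatched rows get NULL for `listings`'s columns.
Matching on t1.agent_id <= t2.agent_id. A NULL in a compared column never satisfies the condition.
Matched pairs: 15; unmatched t1 rows kept: 1.
Total: 15 matched + 1 padded = 16 rows.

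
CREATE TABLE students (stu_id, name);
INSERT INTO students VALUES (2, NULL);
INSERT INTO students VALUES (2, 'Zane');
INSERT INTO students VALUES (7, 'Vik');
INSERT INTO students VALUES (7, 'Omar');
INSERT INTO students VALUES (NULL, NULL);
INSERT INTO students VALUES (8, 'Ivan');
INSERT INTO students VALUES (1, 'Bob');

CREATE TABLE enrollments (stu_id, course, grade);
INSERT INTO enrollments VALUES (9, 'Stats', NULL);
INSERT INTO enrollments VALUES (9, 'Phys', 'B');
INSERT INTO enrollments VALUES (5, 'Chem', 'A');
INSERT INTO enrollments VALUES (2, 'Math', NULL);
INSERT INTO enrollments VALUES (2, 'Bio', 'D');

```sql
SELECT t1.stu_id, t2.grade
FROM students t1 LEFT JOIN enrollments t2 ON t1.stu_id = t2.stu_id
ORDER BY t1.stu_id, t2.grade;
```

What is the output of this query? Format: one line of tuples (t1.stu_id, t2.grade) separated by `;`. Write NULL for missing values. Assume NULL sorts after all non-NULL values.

(1, NULL); (2, D); (2, D); (2, NULL); (2, NULL); (7, NULL); (7, NULL); (8, NULL); (NULL, NULL)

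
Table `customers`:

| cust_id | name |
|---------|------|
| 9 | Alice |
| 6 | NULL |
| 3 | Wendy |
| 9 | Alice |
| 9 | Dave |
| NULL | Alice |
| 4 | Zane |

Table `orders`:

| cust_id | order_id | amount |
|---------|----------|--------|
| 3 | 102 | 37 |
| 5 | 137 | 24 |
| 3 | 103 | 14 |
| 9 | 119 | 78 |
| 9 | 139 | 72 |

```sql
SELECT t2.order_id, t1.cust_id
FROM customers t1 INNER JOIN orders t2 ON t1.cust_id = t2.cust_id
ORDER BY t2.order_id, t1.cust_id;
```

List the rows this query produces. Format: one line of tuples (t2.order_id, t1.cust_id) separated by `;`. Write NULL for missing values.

(102, 3); (103, 3); (119, 9); (119, 9); (119, 9); (139, 9); (139, 9); (139, 9)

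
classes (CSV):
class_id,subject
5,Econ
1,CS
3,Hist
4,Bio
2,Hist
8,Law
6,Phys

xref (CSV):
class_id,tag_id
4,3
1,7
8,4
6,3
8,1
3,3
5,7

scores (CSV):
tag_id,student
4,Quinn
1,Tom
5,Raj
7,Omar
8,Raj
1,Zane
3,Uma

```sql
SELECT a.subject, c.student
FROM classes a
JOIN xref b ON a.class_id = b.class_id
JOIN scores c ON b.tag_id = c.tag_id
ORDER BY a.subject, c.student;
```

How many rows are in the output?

Joins associate left-to-right: classes INNER JOIN xref on class_id gives 7 intermediate row(s).
Then INNER JOIN `scores c` on tag_id: keep only rows whose b.tag_id appears in c.
Result: 8 row(s).

8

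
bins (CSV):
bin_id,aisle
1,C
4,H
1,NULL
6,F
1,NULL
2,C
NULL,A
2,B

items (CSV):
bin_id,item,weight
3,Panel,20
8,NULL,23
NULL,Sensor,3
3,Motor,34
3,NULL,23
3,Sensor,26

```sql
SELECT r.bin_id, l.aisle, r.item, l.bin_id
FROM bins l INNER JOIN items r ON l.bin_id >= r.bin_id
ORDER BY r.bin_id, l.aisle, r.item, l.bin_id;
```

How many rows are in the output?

8

INNER JOIN keeps only pairs where the ON condition holds.
Matching on l.bin_id >= r.bin_id. A NULL in a compared column never satisfies the condition.
Matched pairs: 8.
Total: 8 rows.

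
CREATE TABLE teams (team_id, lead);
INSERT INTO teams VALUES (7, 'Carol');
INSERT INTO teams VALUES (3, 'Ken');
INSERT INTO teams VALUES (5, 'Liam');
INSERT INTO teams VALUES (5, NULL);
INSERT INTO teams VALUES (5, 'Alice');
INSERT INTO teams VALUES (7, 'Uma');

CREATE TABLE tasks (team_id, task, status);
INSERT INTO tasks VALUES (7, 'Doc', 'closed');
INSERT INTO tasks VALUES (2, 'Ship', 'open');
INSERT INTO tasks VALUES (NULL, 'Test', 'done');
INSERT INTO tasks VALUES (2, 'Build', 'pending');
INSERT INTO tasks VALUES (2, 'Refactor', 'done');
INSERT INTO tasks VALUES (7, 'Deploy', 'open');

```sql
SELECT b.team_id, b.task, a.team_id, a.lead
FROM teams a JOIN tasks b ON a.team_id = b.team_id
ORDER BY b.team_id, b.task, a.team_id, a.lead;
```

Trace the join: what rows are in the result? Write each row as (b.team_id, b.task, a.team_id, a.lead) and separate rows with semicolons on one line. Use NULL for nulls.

INNER JOIN keeps only pairs where the ON condition holds.
Matching on a.team_id = b.team_id. A NULL in a compared column never satisfies the condition.
- a[0] team_id=7 → 2 match(es) in b → 2 row(s).
- a[1] team_id=3 → no match; dropped.
- a[2] team_id=5 → no match; dropped.
- a[3] team_id=5 → no match; dropped.
- a[4] team_id=5 → no match; dropped.
- a[5] team_id=7 → 2 match(es) in b → 2 row(s).
After projecting and ordering:
b.team_id | b.task | a.team_id | a.lead
7 | Deploy | 7 | Carol
7 | Deploy | 7 | Uma
7 | Doc | 7 | Carol
7 | Doc | 7 | Uma

(7, Deploy, 7, Carol); (7, Deploy, 7, Uma); (7, Doc, 7, Carol); (7, Doc, 7, Uma)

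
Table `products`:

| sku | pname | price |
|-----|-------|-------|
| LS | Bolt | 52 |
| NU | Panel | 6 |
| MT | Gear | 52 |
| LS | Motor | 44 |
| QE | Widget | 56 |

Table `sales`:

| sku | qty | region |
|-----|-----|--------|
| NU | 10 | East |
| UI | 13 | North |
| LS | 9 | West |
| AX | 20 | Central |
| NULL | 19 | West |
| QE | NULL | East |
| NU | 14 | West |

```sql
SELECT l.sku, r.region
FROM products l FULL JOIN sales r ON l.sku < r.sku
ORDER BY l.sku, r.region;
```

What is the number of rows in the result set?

18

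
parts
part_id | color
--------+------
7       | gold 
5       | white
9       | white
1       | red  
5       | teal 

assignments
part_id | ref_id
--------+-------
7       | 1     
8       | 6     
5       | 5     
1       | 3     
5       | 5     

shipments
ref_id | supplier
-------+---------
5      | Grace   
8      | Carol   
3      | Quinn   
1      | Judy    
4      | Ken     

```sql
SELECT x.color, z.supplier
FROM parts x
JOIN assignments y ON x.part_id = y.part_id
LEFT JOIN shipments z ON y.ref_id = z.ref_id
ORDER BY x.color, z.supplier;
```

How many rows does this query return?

Joins associate left-to-right: parts INNER JOIN assignments on part_id gives 6 intermediate row(s).
Then LEFT JOIN `shipments z` on ref_id: each of those 6 rows is kept; rows whose y.ref_id has no match in z get NULL for z's columns.
Result: 6 row(s).

6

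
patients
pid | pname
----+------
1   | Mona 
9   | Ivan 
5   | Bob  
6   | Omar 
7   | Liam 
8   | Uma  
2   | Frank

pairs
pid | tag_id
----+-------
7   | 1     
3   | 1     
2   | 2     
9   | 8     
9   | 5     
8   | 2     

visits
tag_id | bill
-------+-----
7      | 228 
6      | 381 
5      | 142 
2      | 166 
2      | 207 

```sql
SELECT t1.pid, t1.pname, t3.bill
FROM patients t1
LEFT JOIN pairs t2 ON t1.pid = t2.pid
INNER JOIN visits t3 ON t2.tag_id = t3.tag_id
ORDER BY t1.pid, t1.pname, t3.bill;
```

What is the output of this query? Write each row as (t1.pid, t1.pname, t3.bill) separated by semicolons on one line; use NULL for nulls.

(2, Frank, 166); (2, Frank, 207); (8, Uma, 166); (8, Uma, 207); (9, Ivan, 142)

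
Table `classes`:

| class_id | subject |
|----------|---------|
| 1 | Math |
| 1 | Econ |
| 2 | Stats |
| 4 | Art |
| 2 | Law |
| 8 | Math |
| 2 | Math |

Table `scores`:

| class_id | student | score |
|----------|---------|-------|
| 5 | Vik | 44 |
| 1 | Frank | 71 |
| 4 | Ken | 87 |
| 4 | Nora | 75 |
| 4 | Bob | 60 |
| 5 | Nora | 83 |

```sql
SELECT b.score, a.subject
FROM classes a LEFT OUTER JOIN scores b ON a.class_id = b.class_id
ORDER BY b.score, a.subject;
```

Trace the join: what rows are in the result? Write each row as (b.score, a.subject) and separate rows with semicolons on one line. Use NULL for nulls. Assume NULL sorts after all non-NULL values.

LEFT JOIN keeps every row from `classes`; unmatched rows get NULL for `scores`'s columns.
Matching on a.class_id = b.class_id.
Matched pairs: 5; unmatched a rows kept: 4.

(60, Art); (71, Econ); (71, Math); (75, Art); (87, Art); (NULL, Law); (NULL, Math); (NULL, Math); (NULL, Stats)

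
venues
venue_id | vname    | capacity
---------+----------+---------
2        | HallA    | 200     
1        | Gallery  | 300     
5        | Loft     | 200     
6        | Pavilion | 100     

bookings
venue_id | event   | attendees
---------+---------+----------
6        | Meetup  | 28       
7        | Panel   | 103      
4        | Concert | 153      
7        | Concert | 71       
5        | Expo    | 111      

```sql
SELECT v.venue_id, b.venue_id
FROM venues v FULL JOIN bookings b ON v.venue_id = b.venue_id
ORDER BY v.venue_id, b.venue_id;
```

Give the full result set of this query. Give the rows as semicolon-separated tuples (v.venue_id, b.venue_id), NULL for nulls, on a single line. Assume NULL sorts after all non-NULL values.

FULL OUTER JOIN keeps every row from both sides; unmatched rows get NULL for the other side's columns.
Matching on v.venue_id = b.venue_id.
Matched pairs: 2; unmatched v rows kept: 2; unmatched b rows kept: 3.

(1, NULL); (2, NULL); (5, 5); (6, 6); (NULL, 4); (NULL, 7); (NULL, 7)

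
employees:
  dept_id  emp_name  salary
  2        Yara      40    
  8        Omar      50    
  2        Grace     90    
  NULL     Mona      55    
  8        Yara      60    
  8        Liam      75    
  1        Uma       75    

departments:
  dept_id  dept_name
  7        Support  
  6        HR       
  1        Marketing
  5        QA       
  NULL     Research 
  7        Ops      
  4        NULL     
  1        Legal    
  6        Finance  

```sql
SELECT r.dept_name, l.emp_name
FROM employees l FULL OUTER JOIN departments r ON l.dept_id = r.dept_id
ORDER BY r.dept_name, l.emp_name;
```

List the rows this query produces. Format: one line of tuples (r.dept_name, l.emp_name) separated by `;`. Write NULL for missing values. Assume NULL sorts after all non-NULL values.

(Finance, NULL); (HR, NULL); (Legal, Uma); (Marketing, Uma); (Ops, NULL); (QA, NULL); (Research, NULL); (Support, NULL); (NULL, Grace); (NULL, Liam); (NULL, Mona); (NULL, Omar); (NULL, Yara); (NULL, Yara); (NULL, NULL)

FULL OUTER JOIN keeps every row from both sides; unmatched rows get NULL for the other side's columns.
Matching on l.dept_id = r.dept_id. A NULL in a compared column never satisfies the condition.
Matched pairs: 2; unmatched l rows kept: 6; unmatched r rows kept: 7.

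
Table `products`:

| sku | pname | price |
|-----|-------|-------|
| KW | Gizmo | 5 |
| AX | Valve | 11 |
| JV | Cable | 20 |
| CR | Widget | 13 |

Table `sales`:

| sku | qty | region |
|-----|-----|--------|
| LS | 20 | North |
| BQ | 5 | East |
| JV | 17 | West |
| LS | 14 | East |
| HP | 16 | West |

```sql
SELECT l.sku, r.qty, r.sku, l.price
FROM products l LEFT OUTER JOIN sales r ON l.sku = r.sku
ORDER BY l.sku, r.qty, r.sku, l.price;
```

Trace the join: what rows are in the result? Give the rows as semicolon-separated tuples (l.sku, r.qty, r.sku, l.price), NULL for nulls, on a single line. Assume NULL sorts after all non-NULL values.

LEFT JOIN keeps every row from `products`; unmatched rows get NULL for `sales`'s columns.
Matching on l.sku = r.sku.
- l row (sku=KW): no match → kept, r columns NULL.
- l row (sku=AX): no match → kept, r columns NULL.
- l row (sku=JV): matches 1 r row(s) → 1 output row(s).
- l row (sku=CR): no match → kept, r columns NULL.
After projecting and ordering:
l.sku | r.qty | r.sku | l.price
AX | NULL | NULL | 11
CR | NULL | NULL | 13
JV | 17 | JV | 20
KW | NULL | NULL | 5

(AX, NULL, NULL, 11); (CR, NULL, NULL, 13); (JV, 17, JV, 20); (KW, NULL, NULL, 5)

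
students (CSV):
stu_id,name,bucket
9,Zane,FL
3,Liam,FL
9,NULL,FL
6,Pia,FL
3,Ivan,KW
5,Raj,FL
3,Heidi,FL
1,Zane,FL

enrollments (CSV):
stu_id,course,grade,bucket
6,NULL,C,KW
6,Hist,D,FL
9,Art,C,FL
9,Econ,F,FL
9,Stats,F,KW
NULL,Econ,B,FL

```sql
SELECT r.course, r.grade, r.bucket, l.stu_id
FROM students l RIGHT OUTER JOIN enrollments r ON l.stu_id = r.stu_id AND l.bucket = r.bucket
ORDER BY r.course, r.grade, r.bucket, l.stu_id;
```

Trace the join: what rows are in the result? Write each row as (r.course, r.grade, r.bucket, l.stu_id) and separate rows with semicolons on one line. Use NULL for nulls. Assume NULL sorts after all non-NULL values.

(Art, C, FL, 9); (Art, C, FL, 9); (Econ, B, FL, NULL); (Econ, F, FL, 9); (Econ, F, FL, 9); (Hist, D, FL, 6); (Stats, F, KW, NULL); (NULL, C, KW, NULL)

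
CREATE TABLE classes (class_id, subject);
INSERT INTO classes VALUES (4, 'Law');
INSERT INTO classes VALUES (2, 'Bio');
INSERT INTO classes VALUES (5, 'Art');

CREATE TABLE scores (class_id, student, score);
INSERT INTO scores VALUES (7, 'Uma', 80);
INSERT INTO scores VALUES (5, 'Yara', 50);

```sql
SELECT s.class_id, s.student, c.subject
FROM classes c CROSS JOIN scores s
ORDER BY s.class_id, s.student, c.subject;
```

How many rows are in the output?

6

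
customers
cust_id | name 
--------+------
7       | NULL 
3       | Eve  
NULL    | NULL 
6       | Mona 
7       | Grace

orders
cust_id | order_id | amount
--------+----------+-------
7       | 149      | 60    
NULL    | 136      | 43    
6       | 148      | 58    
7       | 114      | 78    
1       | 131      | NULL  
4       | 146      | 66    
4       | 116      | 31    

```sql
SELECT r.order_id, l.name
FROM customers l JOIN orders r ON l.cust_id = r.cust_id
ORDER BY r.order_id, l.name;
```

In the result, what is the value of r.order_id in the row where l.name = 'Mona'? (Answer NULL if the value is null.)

INNER JOIN keeps only pairs where the ON condition holds.
Matching on l.cust_id = r.cust_id. A NULL in a compared column never satisfies the condition.
Matched pairs: 5.

148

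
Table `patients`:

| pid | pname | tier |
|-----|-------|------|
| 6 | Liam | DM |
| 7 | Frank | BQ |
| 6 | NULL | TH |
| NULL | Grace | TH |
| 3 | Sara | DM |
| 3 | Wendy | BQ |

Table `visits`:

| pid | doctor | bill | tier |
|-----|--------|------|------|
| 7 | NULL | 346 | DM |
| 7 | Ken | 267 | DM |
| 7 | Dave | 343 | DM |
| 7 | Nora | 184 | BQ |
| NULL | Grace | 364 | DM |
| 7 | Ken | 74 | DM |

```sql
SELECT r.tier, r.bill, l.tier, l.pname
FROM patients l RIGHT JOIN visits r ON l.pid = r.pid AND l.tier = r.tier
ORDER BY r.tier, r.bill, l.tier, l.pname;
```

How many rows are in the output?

6

RIGHT JOIN keeps every row from `visits`; unmatched rows get NULL for `patients`'s columns.
Matching on l.pid = r.pid AND l.tier = r.tier. A NULL in a compared column never satisfies the condition.
- l (pid=6, tier=DM) has no partner in r.
- l (pid=7, tier=BQ) pairs with 1 row(s) of r.
- l (pid=6, tier=TH) has no partner in r.
- l (pid=NULL, tier=TH) has no partner in r.
- l (pid=3, tier=DM) has no partner in r.
- l (pid=3, tier=BQ) has no partner in r.
- plus 5 unmatched r row(s), each kept with NULL l columns.
Total: 1 matched + 5 padded = 6 rows.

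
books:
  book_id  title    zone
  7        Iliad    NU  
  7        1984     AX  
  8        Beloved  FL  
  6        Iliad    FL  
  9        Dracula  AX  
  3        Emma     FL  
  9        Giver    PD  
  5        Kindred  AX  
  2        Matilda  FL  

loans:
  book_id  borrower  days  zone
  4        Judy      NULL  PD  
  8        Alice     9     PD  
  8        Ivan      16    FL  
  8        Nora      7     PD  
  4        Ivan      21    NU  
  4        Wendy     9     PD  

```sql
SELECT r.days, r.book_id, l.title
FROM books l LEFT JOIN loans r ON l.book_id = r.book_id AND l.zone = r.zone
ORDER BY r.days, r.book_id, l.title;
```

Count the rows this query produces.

9

LEFT JOIN keeps every row from `books`; unmatched rows get NULL for `loans`'s columns.
Matching on l.book_id = r.book_id AND l.zone = r.zone.
- l (book_id=7, zone=NU) has no partner → padded with NULL.
- l (book_id=7, zone=AX) has no partner → padded with NULL.
- l (book_id=8, zone=FL) pairs with 1 row(s) of r.
- l (book_id=6, zone=FL) has no partner → padded with NULL.
- l (book_id=9, zone=AX) has no partner → padded with NULL.
- l (book_id=3, zone=FL) has no partner → padded with NULL.
- l (book_id=9, zone=PD) has no partner → padded with NULL.
- l (book_id=5, zone=AX) has no partner → padded with NULL.
- l (book_id=2, zone=FL) has no partner → padded with NULL.
Total: 1 matched + 8 padded = 9 rows.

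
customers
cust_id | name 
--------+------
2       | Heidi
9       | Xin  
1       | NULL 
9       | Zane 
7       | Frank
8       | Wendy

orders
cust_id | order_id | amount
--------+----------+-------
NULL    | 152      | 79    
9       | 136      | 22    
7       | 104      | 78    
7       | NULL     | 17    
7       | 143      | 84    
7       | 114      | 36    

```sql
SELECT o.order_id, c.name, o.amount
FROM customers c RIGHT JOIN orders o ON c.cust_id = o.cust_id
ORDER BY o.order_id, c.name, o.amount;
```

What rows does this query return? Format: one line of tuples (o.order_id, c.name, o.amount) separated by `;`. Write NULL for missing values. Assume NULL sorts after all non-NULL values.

(104, Frank, 78); (114, Frank, 36); (136, Xin, 22); (136, Zane, 22); (143, Frank, 84); (152, NULL, 79); (NULL, Frank, 17)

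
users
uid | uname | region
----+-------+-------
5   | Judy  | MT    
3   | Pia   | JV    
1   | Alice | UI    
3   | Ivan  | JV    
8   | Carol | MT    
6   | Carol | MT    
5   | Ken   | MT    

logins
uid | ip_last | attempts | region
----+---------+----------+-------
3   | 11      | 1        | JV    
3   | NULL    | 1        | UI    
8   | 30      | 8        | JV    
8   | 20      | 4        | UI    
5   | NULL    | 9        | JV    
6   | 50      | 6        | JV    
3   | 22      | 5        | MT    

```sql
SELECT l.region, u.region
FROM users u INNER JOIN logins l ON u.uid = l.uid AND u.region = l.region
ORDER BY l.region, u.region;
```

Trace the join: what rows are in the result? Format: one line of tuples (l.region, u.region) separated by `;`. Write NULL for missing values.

INNER JOIN keeps only pairs where the ON condition holds.
Matching on u.uid = l.uid AND u.region = l.region.
Matched pairs: 2.

(JV, JV); (JV, JV)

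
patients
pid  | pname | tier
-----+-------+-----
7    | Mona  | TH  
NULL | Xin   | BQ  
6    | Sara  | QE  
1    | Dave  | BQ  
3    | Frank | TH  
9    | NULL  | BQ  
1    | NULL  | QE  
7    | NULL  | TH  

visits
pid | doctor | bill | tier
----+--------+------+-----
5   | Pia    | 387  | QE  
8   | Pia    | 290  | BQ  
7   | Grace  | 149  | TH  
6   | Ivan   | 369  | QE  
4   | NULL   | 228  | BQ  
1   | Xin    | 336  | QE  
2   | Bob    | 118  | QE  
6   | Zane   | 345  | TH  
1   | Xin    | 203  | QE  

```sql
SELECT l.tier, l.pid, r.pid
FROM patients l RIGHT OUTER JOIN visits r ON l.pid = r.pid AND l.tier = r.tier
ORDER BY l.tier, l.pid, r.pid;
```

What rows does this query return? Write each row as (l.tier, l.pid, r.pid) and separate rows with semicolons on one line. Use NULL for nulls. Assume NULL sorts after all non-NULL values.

(QE, 1, 1); (QE, 1, 1); (QE, 6, 6); (TH, 7, 7); (TH, 7, 7); (NULL, NULL, 2); (NULL, NULL, 4); (NULL, NULL, 5); (NULL, NULL, 6); (NULL, NULL, 8)

RIGHT JOIN keeps every row from `visits`; unmatched rows get NULL for `patients`'s columns.
Matching on l.pid = r.pid AND l.tier = r.tier. A NULL in a compared column never satisfies the condition.
- l row (pid=7, tier=TH): matches 1 r row(s) → 1 output row(s).
- l row (pid=NULL, tier=BQ): no match.
- l row (pid=6, tier=QE): matches 1 r row(s) → 1 output row(s).
- l row (pid=1, tier=BQ): no match.
- l row (pid=3, tier=TH): no match.
- l row (pid=9, tier=BQ): no match.
- l row (pid=1, tier=QE): matches 2 r row(s) → 2 output row(s).
- l row (pid=7, tier=TH): matches 1 r row(s) → 1 output row(s).
- 5 row(s) from r found no l partner → padded with NULL.
After projecting and ordering:
l.tier | l.pid | r.pid
QE | 1 | 1
QE | 1 | 1
QE | 6 | 6
TH | 7 | 7
TH | 7 | 7
NULL | NULL | 2
NULL | NULL | 4
NULL | NULL | 5
NULL | NULL | 6
NULL | NULL | 8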